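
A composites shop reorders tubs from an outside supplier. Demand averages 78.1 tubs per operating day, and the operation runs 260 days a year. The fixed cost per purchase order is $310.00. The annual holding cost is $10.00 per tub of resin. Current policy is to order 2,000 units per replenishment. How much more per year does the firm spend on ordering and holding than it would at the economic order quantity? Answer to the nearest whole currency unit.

Annual demand D = 78.1 × 260 = 20,306.
EOQ = √(2DS/H) = √(2 × 20,306 × 310 / 10) ≈ 1122.04.
Cost at Q* = (D/Q*)S + (Q*/2)H = √(2DSH) ≈ $11,220.39.
Cost at Q = 2,000: (20,306/2,000)×310 + (2,000/2)×10 = $3,147.43 + $10,000.00 = $13,147.43.
Excess = $13,147.43 − $11,220.39 = $1,927.04.

Extra cost ≈ $1,927 per year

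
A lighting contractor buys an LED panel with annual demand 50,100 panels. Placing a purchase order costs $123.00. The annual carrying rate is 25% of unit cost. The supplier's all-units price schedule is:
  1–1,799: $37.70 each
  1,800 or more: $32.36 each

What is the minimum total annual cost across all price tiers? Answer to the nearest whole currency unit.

Holding cost per unit per year at price C is H = 0.25·C.
Evaluate total cost at each tier's feasible EOQ or, if the EOQ is below the tier, at the tier's minimum quantity.
EOQ at $37.70 = 1143.5 (feasible in tier 1): TC = 50,100×$37.70 + (50,100/1143.5)×123 + (1143.5/2)×0.25×$37.70 = $1,899,547.72.
EOQ at $32.36 = 1234.3 < 1800, so use break Q=1800: TC = 50,100×$32.36 + (50,100/1800.0)×123 + (1800.0/2)×0.25×$32.36 = $1,631,940.50.
Lowest total cost among the candidates is at Q = 1800.0.

TC* ≈ $1,631,940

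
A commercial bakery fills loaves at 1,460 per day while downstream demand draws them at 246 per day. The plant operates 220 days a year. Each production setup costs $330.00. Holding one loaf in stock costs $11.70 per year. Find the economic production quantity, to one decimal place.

Q* ≈ 1,916.1 loaves

Annual demand D = 246 × 220 = 54,120.
Production build-up factor (1 − d/p) = 1 − 246/1,460 = 0.8315.
Q* = √(2DS / (H(1 − d/p))) = √(2 × 54,120 × 330 / (11.7 × 0.8315)).
= √(35,719,200 / 9.7286) ≈ 1916.130.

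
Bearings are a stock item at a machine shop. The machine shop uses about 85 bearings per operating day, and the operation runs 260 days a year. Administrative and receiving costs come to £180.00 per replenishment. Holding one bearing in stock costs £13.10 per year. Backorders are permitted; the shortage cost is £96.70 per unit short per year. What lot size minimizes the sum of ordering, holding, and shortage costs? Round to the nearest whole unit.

Q* ≈ 830 bearings

Annual demand D = 85 × 260 = 22,100.
With planned backorders, Q* = √(2DS/H) · √((H+B)/B).
√(2DS/H) = √(2 × 22,100 × 180 / 13.1) = 779.313.
√((H+B)/B) = √((13.1+96.7)/96.7) = 1.0656.
Q* ≈ 830.424.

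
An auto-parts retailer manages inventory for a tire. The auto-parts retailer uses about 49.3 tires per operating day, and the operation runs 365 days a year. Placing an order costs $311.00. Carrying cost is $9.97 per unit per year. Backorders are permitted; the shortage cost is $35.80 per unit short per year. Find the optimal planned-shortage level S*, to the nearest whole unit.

S* ≈ 261 tires

Annual demand D = 49.3 × 365 = 17,994.5.
With planned backorders, Q* = √(2DS/H) · √((H+B)/B).
√(2DS/H) = √(2 × 17,994.5 × 311 / 9.97) = 1059.540.
√((H+B)/B) = √((9.97+35.8)/35.8) = 1.1307.
Q* ≈ 1198.027.
S* = Q* · H/(H+B) = 1198.027 × 9.97/45.77 ≈ 260.964.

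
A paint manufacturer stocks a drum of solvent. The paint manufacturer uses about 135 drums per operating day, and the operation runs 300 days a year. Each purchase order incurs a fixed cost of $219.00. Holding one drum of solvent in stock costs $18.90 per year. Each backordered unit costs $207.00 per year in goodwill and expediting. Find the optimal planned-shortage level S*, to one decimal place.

S* ≈ 84.7 drums

Annual demand D = 135 × 300 = 40,500.
With planned backorders, Q* = √(2DS/H) · √((H+B)/B).
√(2DS/H) = √(2 × 40,500 × 219 / 18.9) = 968.799.
√((H+B)/B) = √((18.9+207)/207) = 1.0447.
Q* ≈ 1012.061.
S* = Q* · H/(H+B) = 1012.061 × 18.9/225.9 ≈ 84.674.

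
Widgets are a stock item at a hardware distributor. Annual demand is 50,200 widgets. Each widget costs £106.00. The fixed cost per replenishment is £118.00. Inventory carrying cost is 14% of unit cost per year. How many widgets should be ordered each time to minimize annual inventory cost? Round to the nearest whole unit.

Q* ≈ 893 widgets

Holding cost H = 0.14 × £106.00 = £14.8400 per unit per year.
EOQ = √(2DS / H) = √(2 × 50,200 × 118 / 14.84).
= √(11,847,200 / 14.84) = √798,328.841 ≈ 893.492.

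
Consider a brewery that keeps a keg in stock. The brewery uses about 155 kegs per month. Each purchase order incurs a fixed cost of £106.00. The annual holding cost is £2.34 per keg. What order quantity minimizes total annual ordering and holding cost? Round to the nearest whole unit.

Annual demand D = 155 × 12 = 1,860.
EOQ = √(2DS / H) = √(2 × 1,860 × 106 / 2.34).
= √(394,320 / 2.34) = √168,512.8205 ≈ 410.503.

Q* ≈ 411 kegs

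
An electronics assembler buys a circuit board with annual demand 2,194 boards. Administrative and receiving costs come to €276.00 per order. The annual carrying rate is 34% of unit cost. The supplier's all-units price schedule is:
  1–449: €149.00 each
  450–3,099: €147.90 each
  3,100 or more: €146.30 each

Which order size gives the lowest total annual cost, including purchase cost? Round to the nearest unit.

Holding cost per unit per year at price C is H = 0.34·C.
Evaluate total cost at each tier's feasible EOQ or, if the EOQ is below the tier, at the tier's minimum quantity.
EOQ at €149.00 = 154.6 (feasible in tier 1): TC = 2,194×€149.00 + (2,194/154.6)×276 + (154.6/2)×0.34×€149.00 = €334,738.86.
EOQ at €147.90 = 155.2 < 450, so use break Q=450: TC = 2,194×€147.90 + (2,194/450.0)×276 + (450.0/2)×0.34×€147.90 = €337,152.60.
EOQ at €146.30 = 156.0 < 3100, so use break Q=3100: TC = 2,194×€146.30 + (2,194/3100.0)×276 + (3100.0/2)×0.34×€146.30 = €398,277.64.
Lowest total cost is €334,738.86 at Q = 154.6.

Q* ≈ 155 boards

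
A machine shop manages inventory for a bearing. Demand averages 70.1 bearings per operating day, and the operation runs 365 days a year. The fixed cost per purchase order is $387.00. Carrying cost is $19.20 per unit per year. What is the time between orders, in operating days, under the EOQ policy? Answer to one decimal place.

Annual demand D = 70.1 × 365 = 25,586.5.
Q* = √(2DS/H) = √(2 × 25,586.5 × 387 / 19.2) ≈ 1015.61.
Cycle time = Q*/D × 365 = 1015.61 / 25,586.5 × 365 ≈ 14.488 days.

T ≈ 14.5 days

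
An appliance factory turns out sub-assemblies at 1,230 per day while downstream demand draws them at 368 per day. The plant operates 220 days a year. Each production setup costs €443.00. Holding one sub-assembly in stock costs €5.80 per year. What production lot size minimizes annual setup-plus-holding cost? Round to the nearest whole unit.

Q* ≈ 4,201 sub-assemblies

Annual demand D = 368 × 220 = 80,960.
Production build-up factor (1 − d/p) = 1 − 368/1,230 = 0.7008.
Q* = √(2DS / (H(1 − d/p))) = √(2 × 80,960 × 443 / (5.8 × 0.7008)).
= √(71,730,560 / 4.0647) ≈ 4200.849.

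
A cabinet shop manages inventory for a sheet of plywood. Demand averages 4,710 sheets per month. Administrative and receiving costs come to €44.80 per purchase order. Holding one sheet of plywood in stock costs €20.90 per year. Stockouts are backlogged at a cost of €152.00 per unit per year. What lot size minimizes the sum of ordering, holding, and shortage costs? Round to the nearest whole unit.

Q* ≈ 525 sheets

Annual demand D = 4,710 × 12 = 56,520.
With planned backorders, Q* = √(2DS/H) · √((H+B)/B).
√(2DS/H) = √(2 × 56,520 × 44.8 / 20.9) = 492.246.
√((H+B)/B) = √((20.9+152)/152) = 1.0665.
Q* ≈ 524.998.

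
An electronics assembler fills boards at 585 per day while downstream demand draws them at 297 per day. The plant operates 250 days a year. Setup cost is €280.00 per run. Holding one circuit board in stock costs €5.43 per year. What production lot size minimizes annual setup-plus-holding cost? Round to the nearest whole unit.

Q* ≈ 3,944 boards

Annual demand D = 297 × 250 = 74,250.
Production build-up factor (1 − d/p) = 1 − 297/585 = 0.4923.
Q* = √(2DS / (H(1 − d/p))) = √(2 × 74,250 × 280 / (5.43 × 0.4923)).
= √(41,580,000 / 2.6732) ≈ 3943.883.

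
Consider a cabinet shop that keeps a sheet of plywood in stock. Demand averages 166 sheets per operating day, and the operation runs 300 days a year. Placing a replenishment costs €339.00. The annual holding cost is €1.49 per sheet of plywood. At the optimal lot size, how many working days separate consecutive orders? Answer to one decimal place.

Annual demand D = 166 × 300 = 49,800.
The optimal lot size = √(2DS/H) = √(2 × 49,800 × 339 / 1.49) ≈ 4760.32.
Cycle time = Q*/D × 300 = 4760.32 / 49,800 × 300 ≈ 28.677 days.

T ≈ 28.7 days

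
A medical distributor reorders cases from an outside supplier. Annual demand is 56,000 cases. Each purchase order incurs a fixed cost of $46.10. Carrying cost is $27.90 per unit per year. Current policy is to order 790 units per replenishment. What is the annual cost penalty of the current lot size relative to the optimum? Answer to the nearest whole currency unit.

EOQ = √(2DS/H) = √(2 × 56,000 × 46.1 / 27.9) ≈ 430.19.
Cost at Q* = (D/Q*)S + (Q*/2)H = √(2DSH) ≈ $12,002.22.
Cost at Q = 790: (56,000/790)×46.1 + (790/2)×27.9 = $3,267.85 + $11,020.50 = $14,288.35.
Excess = $14,288.35 − $12,002.22 = $2,286.13.

Extra cost ≈ $2,286 per year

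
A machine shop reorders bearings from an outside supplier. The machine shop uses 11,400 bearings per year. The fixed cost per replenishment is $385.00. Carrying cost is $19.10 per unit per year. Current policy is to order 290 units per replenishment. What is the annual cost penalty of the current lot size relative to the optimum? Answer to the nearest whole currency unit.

EOQ = √(2DS/H) = √(2 × 11,400 × 385 / 19.1) ≈ 677.92.
Cost at Q* = (D/Q*)S + (Q*/2)H = √(2DSH) ≈ $12,948.35.
Cost at Q = 290: (11,400/290)×385 + (290/2)×19.1 = $15,134.48 + $2,769.50 = $17,903.98.
Excess = $17,903.98 − $12,948.35 = $4,955.63.

Extra cost ≈ $4,956 per year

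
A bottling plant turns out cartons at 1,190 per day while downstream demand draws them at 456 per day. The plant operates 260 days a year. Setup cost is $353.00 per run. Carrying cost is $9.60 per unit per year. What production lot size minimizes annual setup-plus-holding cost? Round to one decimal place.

Q* ≈ 3,759.8 cartons

Annual demand D = 456 × 260 = 118,560.
Production build-up factor (1 − d/p) = 1 − 456/1,190 = 0.6168.
Q* = √(2DS / (H(1 − d/p))) = √(2 × 118,560 × 353 / (9.6 × 0.6168)).
= √(83,703,360 / 5.9213) ≈ 3759.770.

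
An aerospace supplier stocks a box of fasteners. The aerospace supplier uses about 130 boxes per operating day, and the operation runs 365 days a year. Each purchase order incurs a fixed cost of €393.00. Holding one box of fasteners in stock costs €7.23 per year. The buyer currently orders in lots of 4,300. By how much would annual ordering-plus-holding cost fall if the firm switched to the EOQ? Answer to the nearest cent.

Extra cost ≈ €3,460.25 per year

Annual demand D = 130 × 365 = 47,450.
EOQ = √(2DS/H) = √(2 × 47,450 × 393 / 7.23) ≈ 2271.23.
Cost at Q* = (D/Q*)S + (Q*/2)H = √(2DSH) ≈ €16,420.96.
Cost at Q = 4,300: (47,450/4,300)×393 + (4,300/2)×7.23 = €4,336.71 + €15,544.50 = €19,881.21.
Excess = €19,881.21 − €16,420.96 = €3,460.25.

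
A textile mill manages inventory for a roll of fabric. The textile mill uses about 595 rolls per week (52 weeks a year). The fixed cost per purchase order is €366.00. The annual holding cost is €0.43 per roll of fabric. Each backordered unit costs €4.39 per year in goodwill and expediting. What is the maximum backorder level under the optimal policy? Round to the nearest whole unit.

Annual demand D = 595 × 52 = 30,940.
With planned backorders, Q* = √(2DS/H) · √((H+B)/B).
√(2DS/H) = √(2 × 30,940 × 366 / 0.43) = 7257.407.
√((H+B)/B) = √((0.43+4.39)/4.39) = 1.0478.
Q* ≈ 7604.536.
S* = Q* · H/(H+B) = 7604.536 × 0.43/4.82 ≈ 678.413.

S* ≈ 678 rolls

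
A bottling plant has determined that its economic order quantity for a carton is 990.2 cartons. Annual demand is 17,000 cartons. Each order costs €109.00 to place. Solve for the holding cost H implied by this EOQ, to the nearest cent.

The basic EOQ model gives Q* = √(2DS/H); rearrange for the unknown.
From Q* = √(2DS/H): H = 2DS / Q*² = 2 × 17,000 × 109 / 990.2² = 3.7797.

H ≈ €3.78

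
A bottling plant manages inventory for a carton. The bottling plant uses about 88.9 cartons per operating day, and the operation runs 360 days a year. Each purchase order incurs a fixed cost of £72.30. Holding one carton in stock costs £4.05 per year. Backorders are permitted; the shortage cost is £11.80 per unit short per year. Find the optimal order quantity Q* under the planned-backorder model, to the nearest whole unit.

Q* ≈ 1,239 cartons

Annual demand D = 88.9 × 360 = 32,004.
With planned backorders, Q* = √(2DS/H) · √((H+B)/B).
√(2DS/H) = √(2 × 32,004 × 72.3 / 4.05) = 1068.953.
√((H+B)/B) = √((4.05+11.8)/11.8) = 1.1590.
Q* ≈ 1238.889.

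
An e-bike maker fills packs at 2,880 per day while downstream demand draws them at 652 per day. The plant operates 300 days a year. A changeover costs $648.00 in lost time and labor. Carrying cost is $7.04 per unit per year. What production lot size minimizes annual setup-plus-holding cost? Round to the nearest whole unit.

Annual demand D = 652 × 300 = 195,600.
Production build-up factor (1 − d/p) = 1 − 652/2,880 = 0.7736.
Q* = √(2DS / (H(1 − d/p))) = √(2 × 195,600 × 648 / (7.04 × 0.7736)).
= √(253,497,600 / 5.4462) ≈ 6822.432.

Q* ≈ 6,822 packs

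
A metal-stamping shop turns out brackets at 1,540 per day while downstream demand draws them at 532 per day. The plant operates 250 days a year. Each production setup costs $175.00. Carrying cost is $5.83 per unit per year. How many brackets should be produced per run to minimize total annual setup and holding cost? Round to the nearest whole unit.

Annual demand D = 532 × 250 = 133,000.
Production build-up factor (1 − d/p) = 1 − 532/1,540 = 0.6545.
Q* = √(2DS / (H(1 − d/p))) = √(2 × 133,000 × 175 / (5.83 × 0.6545)).
= √(46,550,000 / 3.816) ≈ 3492.655.

Q* ≈ 3,493 brackets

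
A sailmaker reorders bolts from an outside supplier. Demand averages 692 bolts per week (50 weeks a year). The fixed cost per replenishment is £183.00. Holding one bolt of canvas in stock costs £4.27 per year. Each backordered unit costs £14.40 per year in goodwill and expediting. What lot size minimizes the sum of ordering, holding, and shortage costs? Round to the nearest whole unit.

Annual demand D = 692 × 50 = 34,600.
With planned backorders, Q* = √(2DS/H) · √((H+B)/B).
√(2DS/H) = √(2 × 34,600 × 183 / 4.27) = 1722.125.
√((H+B)/B) = √((4.27+14.4)/14.4) = 1.1387.
Q* ≈ 1960.901.

Q* ≈ 1,961 bolts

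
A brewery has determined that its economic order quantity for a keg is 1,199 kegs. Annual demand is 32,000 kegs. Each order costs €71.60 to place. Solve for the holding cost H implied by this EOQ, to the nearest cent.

The basic EOQ model gives Q* = √(2DS/H); rearrange for the unknown.
From Q* = √(2DS/H): H = 2DS / Q*² = 2 × 32,000 × 71.6 / 1,199² = 3.1875.

H ≈ €3.19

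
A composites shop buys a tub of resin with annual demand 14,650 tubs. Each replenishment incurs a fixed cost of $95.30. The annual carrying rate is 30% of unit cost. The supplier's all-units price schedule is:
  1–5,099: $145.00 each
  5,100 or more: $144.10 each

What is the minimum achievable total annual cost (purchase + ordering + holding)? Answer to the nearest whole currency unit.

Holding cost per unit per year at price C is H = 0.30·C.
For each price level, check whether its EOQ is feasible; otherwise the best quantity at that price is the breakpoint.
EOQ at $145.00 = 253.4 (feasible in tier 1): TC = 14,650×$145.00 + (14,650/253.4)×95.3 + (253.4/2)×0.30×$145.00 = $2,135,271.10.
EOQ at $144.10 = 254.1 < 5100, so use break Q=5100: TC = 14,650×$144.10 + (14,650/5100.0)×95.3 + (5100.0/2)×0.30×$144.10 = $2,221,575.25.
Lowest total cost among the candidates is at Q = 253.4.

TC* ≈ $2,135,271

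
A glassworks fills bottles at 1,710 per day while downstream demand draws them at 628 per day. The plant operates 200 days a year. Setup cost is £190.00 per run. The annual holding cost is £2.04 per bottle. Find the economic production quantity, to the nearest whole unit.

Annual demand D = 628 × 200 = 125,600.
Production build-up factor (1 − d/p) = 1 − 628/1,710 = 0.6327.
Q* = √(2DS / (H(1 − d/p))) = √(2 × 125,600 × 190 / (2.04 × 0.6327)).
= √(47,728,000 / 1.2908) ≈ 6080.733.

Q* ≈ 6,081 bottles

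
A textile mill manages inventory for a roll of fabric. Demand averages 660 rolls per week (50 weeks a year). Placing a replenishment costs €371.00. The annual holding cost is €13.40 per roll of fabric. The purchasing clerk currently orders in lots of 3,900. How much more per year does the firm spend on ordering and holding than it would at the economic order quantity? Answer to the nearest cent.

Annual demand D = 660 × 50 = 33,000.
EOQ = √(2DS/H) = √(2 × 33,000 × 371 / 13.4) ≈ 1351.78.
Cost at Q* = (D/Q*)S + (Q*/2)H = √(2DSH) ≈ €18,113.87.
Cost at Q = 3,900: (33,000/3,900)×371 + (3,900/2)×13.4 = €3,139.23 + €26,130.00 = €29,269.23.
Excess = €29,269.23 − €18,113.87 = €11,155.36.

Extra cost ≈ €11,155.36 per year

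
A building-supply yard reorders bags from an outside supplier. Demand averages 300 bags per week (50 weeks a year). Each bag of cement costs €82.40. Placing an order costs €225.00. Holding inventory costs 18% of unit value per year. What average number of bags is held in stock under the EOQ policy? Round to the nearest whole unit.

Average inventory ≈ 337 bags

Annual demand D = 300 × 50 = 15,000.
Holding cost H = 0.18 × €82.40 = €14.8320 per unit per year.
EOQ = √(2DS/H) = √(2 × 15,000 × 225 / 14.832) ≈ 674.61.
Average inventory = Q*/2 ≈ 674.61 / 2 = 337.304.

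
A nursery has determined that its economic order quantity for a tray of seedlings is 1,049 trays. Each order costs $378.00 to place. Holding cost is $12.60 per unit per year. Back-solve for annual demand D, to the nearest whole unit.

D ≈ 18,340 trays per year

The basic EOQ model gives Q* = √(2DS/H); rearrange for the unknown.
From Q* = √(2DS/H): D = Q*²H / (2S) = 1,049² × 12.6 / (2 × 378) = 18340.017.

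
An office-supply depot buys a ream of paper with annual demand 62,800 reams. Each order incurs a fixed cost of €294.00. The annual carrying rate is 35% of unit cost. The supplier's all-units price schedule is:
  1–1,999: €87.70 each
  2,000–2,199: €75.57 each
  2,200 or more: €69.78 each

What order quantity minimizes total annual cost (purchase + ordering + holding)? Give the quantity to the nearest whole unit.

Q* ≈ 2,200 reams

Holding cost per unit per year at price C is H = 0.35·C.
Evaluate total cost at each tier's feasible EOQ or, if the EOQ is below the tier, at the tier's minimum quantity.
EOQ at €87.70 = 1096.8 (feasible in tier 1): TC = 62,800×€87.70 + (62,800/1096.8)×294 + (1096.8/2)×0.35×€87.70 = €5,541,226.84.
EOQ at €75.57 = 1181.6 < 2000, so use break Q=2000: TC = 62,800×€75.57 + (62,800/2000.0)×294 + (2000.0/2)×0.35×€75.57 = €4,781,477.10.
EOQ at €69.78 = 1229.6 < 2200, so use break Q=2200: TC = 62,800×€69.78 + (62,800/2200.0)×294 + (2200.0/2)×0.35×€69.78 = €4,417,441.66.
Lowest total cost is €4,417,441.66 at Q = 2200.0.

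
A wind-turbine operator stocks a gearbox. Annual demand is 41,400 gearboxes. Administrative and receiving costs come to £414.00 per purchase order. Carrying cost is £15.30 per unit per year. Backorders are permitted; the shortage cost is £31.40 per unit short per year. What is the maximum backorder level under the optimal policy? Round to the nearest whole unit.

With planned backorders, Q* = √(2DS/H) · √((H+B)/B).
√(2DS/H) = √(2 × 41,400 × 414 / 15.3) = 1496.820.
√((H+B)/B) = √((15.3+31.4)/31.4) = 1.2195.
Q* ≈ 1825.422.
S* = Q* · H/(H+B) = 1825.422 × 15.3/46.7 ≈ 598.050.

S* ≈ 598 gearboxes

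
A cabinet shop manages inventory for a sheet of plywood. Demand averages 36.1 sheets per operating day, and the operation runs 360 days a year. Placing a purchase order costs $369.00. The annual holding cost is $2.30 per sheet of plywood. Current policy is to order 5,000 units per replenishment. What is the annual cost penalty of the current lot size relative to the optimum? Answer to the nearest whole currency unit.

Annual demand D = 36.1 × 360 = 12,996.
EOQ = √(2DS/H) = √(2 × 12,996 × 369 / 2.3) ≈ 2042.06.
Cost at Q* = (D/Q*)S + (Q*/2)H = √(2DSH) ≈ $4,696.74.
Cost at Q = 5,000: (12,996/5,000)×369 + (5,000/2)×2.3 = $959.10 + $5,750.00 = $6,709.10.
Excess = $6,709.10 − $4,696.74 = $2,012.36.

Extra cost ≈ $2,012 per year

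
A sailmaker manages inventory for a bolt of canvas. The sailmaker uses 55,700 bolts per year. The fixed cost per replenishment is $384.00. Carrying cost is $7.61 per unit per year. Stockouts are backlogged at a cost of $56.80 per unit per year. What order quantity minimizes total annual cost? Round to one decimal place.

With planned backorders, Q* = √(2DS/H) · √((H+B)/B).
√(2DS/H) = √(2 × 55,700 × 384 / 7.61) = 2370.914.
√((H+B)/B) = √((7.61+56.8)/56.8) = 1.0649.
Q* ≈ 2524.750.

Q* ≈ 2,524.7 bolts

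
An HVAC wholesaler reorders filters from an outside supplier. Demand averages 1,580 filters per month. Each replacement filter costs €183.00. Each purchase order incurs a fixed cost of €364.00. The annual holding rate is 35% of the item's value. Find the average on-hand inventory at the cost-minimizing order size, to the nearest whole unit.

Average inventory ≈ 232 filters

Annual demand D = 1,580 × 12 = 18,960.
Holding cost H = 0.35 × €183.00 = €64.0500 per unit per year.
Q* = √(2DS/H) = √(2 × 18,960 × 364 / 64.05) ≈ 464.22.
Average inventory = Q*/2 ≈ 464.22 / 2 = 232.111.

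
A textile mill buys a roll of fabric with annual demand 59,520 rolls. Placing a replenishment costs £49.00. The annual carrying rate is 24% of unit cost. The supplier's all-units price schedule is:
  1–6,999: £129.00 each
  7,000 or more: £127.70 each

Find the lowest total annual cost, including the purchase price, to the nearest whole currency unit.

Holding cost per unit per year at price C is H = 0.24·C.
For each price level, check whether its EOQ is feasible; otherwise the best quantity at that price is the breakpoint.
EOQ at £129.00 = 434.1 (feasible in tier 1): TC = 59,520×£129.00 + (59,520/434.1)×49 + (434.1/2)×0.24×£129.00 = £7,691,518.32.
EOQ at £127.70 = 436.3 < 7000, so use break Q=7000: TC = 59,520×£127.70 + (59,520/7000.0)×49 + (7000.0/2)×0.24×£127.70 = £7,708,388.64.
Lowest total cost among the candidates is at Q = 434.1.

TC* ≈ £7,691,518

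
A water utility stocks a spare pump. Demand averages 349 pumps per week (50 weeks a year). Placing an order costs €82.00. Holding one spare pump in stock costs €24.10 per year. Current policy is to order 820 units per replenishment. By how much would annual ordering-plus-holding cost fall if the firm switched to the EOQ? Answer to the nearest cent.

Annual demand D = 349 × 50 = 17,450.
EOQ = √(2DS/H) = √(2 × 17,450 × 82 / 24.1) ≈ 344.60.
Cost at Q* = (D/Q*)S + (Q*/2)H = √(2DSH) ≈ €8,304.78.
Cost at Q = 820: (17,450/820)×82 + (820/2)×24.1 = €1,745.00 + €9,881.00 = €11,626.00.
Excess = €11,626.00 − €8,304.78 = €3,321.22.

Extra cost ≈ €3,321.22 per year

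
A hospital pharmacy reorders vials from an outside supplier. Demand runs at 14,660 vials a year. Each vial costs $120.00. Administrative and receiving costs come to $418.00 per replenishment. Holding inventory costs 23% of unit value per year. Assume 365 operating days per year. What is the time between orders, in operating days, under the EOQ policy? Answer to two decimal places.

Holding cost H = 0.23 × $120.00 = $27.6000 per unit per year.
EOQ = √(2DS/H) = √(2 × 14,660 × 418 / 27.6) ≈ 666.37.
Cycle time = Q*/D × 365 = 666.37 / 14,660 × 365 ≈ 16.591 days.

T ≈ 16.59 days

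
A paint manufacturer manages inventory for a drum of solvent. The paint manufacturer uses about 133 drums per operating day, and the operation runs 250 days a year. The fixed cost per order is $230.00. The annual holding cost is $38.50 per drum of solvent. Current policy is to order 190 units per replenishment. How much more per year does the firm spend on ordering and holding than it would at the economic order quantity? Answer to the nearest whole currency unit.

Extra cost ≈ $19,641 per year

Annual demand D = 133 × 250 = 33,250.
EOQ = √(2DS/H) = √(2 × 33,250 × 230 / 38.5) ≈ 630.30.
Cost at Q* = (D/Q*)S + (Q*/2)H = √(2DSH) ≈ $24,266.39.
Cost at Q = 190: (33,250/190)×230 + (190/2)×38.5 = $40,250.00 + $3,657.50 = $43,907.50.
Excess = $43,907.50 − $24,266.39 = $19,641.11.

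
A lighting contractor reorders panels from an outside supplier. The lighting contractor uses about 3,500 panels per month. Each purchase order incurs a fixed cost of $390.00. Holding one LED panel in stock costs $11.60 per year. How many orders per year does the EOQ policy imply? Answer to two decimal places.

N ≈ 24.99 orders per year

Annual demand D = 3,500 × 12 = 42,000.
Q* = √(2DS/H) = √(2 × 42,000 × 390 / 11.6) ≈ 1680.52.
Orders per year = D / Q* = 42,000 / 1680.52 ≈ 24.992.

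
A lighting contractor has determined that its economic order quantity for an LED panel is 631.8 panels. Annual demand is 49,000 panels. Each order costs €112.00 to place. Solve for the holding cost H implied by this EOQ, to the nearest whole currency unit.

H ≈ €27

Invert the EOQ relation Q*² = 2DS/H.
From Q* = √(2DS/H): H = 2DS / Q*² = 2 × 49,000 × 112 / 631.8² = 27.4970.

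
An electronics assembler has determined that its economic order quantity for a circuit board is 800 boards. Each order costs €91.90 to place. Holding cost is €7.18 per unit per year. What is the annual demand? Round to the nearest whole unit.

D ≈ 25,001 boards per year

Invert the EOQ relation Q*² = 2DS/H.
From Q* = √(2DS/H): D = Q*²H / (2S) = 800² × 7.18 / (2 × 91.9) = 25001.088.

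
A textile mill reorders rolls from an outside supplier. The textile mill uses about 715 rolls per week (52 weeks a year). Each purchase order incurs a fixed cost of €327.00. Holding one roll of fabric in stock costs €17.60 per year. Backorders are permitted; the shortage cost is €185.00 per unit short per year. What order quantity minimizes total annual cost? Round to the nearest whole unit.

Annual demand D = 715 × 52 = 37,180.
With planned backorders, Q* = √(2DS/H) · √((H+B)/B).
√(2DS/H) = √(2 × 37,180 × 327 / 17.6) = 1175.404.
√((H+B)/B) = √((17.6+185)/185) = 1.0465.
Q* ≈ 1230.045.

Q* ≈ 1,230 rolls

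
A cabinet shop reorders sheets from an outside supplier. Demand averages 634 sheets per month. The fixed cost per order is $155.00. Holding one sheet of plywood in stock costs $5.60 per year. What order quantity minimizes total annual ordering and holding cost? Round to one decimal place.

Annual demand D = 634 × 12 = 7,608.
EOQ = √(2DS / H) = √(2 × 7,608 × 155 / 5.6).
= √(2,358,480 / 5.6) = √421,157.1429 ≈ 648.966.

Q* ≈ 649.0 sheets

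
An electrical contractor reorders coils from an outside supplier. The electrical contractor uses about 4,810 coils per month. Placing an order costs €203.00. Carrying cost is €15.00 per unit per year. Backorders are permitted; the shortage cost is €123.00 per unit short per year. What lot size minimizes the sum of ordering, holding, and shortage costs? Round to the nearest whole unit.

Q* ≈ 1,324 coils

Annual demand D = 4,810 × 12 = 57,720.
With planned backorders, Q* = √(2DS/H) · √((H+B)/B).
√(2DS/H) = √(2 × 57,720 × 203 / 15) = 1249.915.
√((H+B)/B) = √((15+123)/123) = 1.0592.
Q* ≈ 1323.938.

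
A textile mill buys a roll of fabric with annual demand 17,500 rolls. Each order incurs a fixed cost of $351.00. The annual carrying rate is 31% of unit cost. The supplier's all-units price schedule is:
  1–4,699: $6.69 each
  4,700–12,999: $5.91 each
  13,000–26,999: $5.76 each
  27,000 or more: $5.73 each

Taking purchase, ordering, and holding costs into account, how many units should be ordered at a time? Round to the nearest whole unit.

Holding cost per unit per year at price C is H = 0.31·C.
Evaluate total cost at each tier's feasible EOQ or, if the EOQ is below the tier, at the tier's minimum quantity.
EOQ at $6.69 = 2433.8 (feasible in tier 1): TC = 17,500×$6.69 + (17,500/2433.8)×351 + (2433.8/2)×0.31×$6.69 = $122,122.56.
EOQ at $5.91 = 2589.5 < 4700, so use break Q=4700: TC = 17,500×$5.91 + (17,500/4700.0)×351 + (4700.0/2)×0.31×$5.91 = $109,037.35.
EOQ at $5.76 = 2623.0 < 13000, so use break Q=13000: TC = 17,500×$5.76 + (17,500/13000.0)×351 + (13000.0/2)×0.31×$5.76 = $112,878.90.
EOQ at $5.73 = 2629.8 < 27000, so use break Q=27000: TC = 17,500×$5.73 + (17,500/27000.0)×351 + (27000.0/2)×0.31×$5.73 = $124,482.55.
Lowest total cost is $109,037.35 at Q = 4700.0.

Q* ≈ 4,700 rolls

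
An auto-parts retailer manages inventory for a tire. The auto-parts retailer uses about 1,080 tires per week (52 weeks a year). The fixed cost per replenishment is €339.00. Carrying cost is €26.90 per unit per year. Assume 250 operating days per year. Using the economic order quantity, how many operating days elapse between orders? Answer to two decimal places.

T ≈ 5.30 days

Annual demand D = 1,080 × 52 = 56,160.
Q* = √(2DS/H) = √(2 × 56,160 × 339 / 26.9) ≈ 1189.74.
Cycle time = Q*/D × 250 = 1189.74 / 56,160 × 250 ≈ 5.296 days.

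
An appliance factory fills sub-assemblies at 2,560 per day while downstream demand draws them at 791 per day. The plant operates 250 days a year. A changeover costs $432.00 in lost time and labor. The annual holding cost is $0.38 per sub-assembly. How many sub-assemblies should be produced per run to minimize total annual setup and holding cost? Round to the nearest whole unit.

Q* ≈ 25,508 sub-assemblies

Annual demand D = 791 × 250 = 197,750.
Production build-up factor (1 − d/p) = 1 − 791/2,560 = 0.6910.
Q* = √(2DS / (H(1 − d/p))) = √(2 × 197,750 × 432 / (0.38 × 0.6910)).
= √(170,856,000 / 0.2626) ≈ 25508.175.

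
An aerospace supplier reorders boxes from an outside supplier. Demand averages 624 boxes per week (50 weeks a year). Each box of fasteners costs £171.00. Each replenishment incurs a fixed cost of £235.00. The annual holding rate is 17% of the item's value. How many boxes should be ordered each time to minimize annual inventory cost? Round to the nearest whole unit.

Q* ≈ 710 boxes

Annual demand D = 624 × 50 = 31,200.
Holding cost H = 0.17 × £171.00 = £29.0700 per unit per year.
EOQ = √(2DS / H) = √(2 × 31,200 × 235 / 29.07).
= √(14,664,000 / 29.07) = √504,437.5645 ≈ 710.238.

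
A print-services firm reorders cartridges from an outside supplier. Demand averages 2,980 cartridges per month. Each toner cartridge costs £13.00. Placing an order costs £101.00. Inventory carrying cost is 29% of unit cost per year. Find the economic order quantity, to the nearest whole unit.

Q* ≈ 1,384 cartridges

Annual demand D = 2,980 × 12 = 35,760.
Holding cost H = 0.29 × £13.00 = £3.7700 per unit per year.
EOQ = √(2DS / H) = √(2 × 35,760 × 101 / 3.77).
= √(7,223,520 / 3.77) = √1,916,053.0504 ≈ 1384.216.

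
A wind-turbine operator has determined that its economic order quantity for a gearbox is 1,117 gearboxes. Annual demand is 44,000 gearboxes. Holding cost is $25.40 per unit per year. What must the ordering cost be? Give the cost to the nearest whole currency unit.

Invert the EOQ relation Q*² = 2DS/H.
From Q* = √(2DS/H): S = Q*²H / (2D) = 1,117² × 25.4 / (2 × 44,000) = 360.1284.

S ≈ $360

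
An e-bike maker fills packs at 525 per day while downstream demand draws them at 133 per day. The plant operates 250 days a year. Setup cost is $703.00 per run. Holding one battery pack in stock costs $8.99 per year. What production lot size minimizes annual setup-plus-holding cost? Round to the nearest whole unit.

Q* ≈ 2,639 packs

Annual demand D = 133 × 250 = 33,250.
Production build-up factor (1 − d/p) = 1 − 133/525 = 0.7467.
Q* = √(2DS / (H(1 − d/p))) = √(2 × 33,250 × 703 / (8.99 × 0.7467)).
= √(46,749,500 / 6.7125) ≈ 2639.036.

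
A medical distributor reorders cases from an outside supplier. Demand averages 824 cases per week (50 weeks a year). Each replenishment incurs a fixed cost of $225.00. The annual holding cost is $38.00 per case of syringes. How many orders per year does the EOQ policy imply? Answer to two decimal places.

Annual demand D = 824 × 50 = 41,200.
Q* = √(2DS/H) = √(2 × 41,200 × 225 / 38) ≈ 698.49.
Orders per year = D / Q* = 41,200 / 698.49 ≈ 58.984.

N ≈ 58.98 orders per year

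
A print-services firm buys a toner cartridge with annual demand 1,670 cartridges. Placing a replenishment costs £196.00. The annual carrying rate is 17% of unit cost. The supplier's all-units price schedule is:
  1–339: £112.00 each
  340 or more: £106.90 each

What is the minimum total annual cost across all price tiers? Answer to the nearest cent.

Holding cost per unit per year at price C is H = 0.17·C.
Candidates are each tier's EOQ (if it falls in that tier) and each price-break quantity.
EOQ at £112.00 = 185.4 (feasible in tier 1): TC = 1,670×£112.00 + (1,670/185.4)×196 + (185.4/2)×0.17×£112.00 = £190,570.49.
EOQ at £106.90 = 189.8 < 340, so use break Q=340: TC = 1,670×£106.90 + (1,670/340.0)×196 + (340.0/2)×0.17×£106.90 = £182,575.12.
Lowest total cost among the candidates is at Q = 340.0.

TC* ≈ £182,575.12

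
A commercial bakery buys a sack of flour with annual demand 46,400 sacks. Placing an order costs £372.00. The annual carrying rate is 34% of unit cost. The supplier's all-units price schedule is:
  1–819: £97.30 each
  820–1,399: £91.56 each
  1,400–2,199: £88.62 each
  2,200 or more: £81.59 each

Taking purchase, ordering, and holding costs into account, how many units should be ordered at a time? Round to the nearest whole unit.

Q* ≈ 2,200 sacks

Holding cost per unit per year at price C is H = 0.34·C.
Candidates are each tier's EOQ (if it falls in that tier) and each price-break quantity.
Tier 1 (£97.30): EOQ = 1021.5 exceeds tier's upper bound 819, so this tier is dominated.
EOQ at £91.56 = 1053.1 (feasible in tier 2): TC = 46,400×£91.56 + (46,400/1053.1)×372 + (1053.1/2)×0.34×£91.56 = £4,281,166.18.
EOQ at £88.62 = 1070.4 < 1400, so use break Q=1400: TC = 46,400×£88.62 + (46,400/1400.0)×372 + (1400.0/2)×0.34×£88.62 = £4,145,388.70.
EOQ at £81.59 = 1115.5 < 2200, so use break Q=2200: TC = 46,400×£81.59 + (46,400/2200.0)×372 + (2200.0/2)×0.34×£81.59 = £3,824,136.48.
Lowest total cost is £3,824,136.48 at Q = 2200.0.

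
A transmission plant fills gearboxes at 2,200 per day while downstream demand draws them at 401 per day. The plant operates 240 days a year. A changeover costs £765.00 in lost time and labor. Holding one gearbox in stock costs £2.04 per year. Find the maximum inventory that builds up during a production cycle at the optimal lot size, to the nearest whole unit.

I_max ≈ 7,683 gearboxes

Annual demand D = 401 × 240 = 96,240.
Production build-up factor (1 − d/p) = 1 − 401/2,200 = 0.8177.
Q* = √(2DS / (H(1 − d/p))) = √(2 × 96,240 × 765 / (2.04 × 0.8177)).
= √(147,247,200 / 1.6682) ≈ 9395.160.
Maximum inventory = Q*(1 − d/p) = 9395.160 × 0.8177 ≈ 7682.679.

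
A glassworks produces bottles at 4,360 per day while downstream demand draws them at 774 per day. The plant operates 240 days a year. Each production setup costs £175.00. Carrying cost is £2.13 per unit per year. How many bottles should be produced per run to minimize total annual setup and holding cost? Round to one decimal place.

Annual demand D = 774 × 240 = 185,760.
Production build-up factor (1 − d/p) = 1 − 774/4,360 = 0.8225.
Q* = √(2DS / (H(1 − d/p))) = √(2 × 185,760 × 175 / (2.13 × 0.8225)).
= √(65,016,000 / 1.7519) ≈ 6091.979.

Q* ≈ 6,092.0 bottles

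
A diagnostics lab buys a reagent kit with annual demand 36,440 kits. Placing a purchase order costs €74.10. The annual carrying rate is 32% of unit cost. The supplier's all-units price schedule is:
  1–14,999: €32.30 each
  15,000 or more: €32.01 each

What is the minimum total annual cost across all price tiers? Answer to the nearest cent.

TC* ≈ €1,184,483.19

Holding cost per unit per year at price C is H = 0.32·C.
For each price level, check whether its EOQ is feasible; otherwise the best quantity at that price is the breakpoint.
EOQ at €32.30 = 722.8 (feasible in tier 1): TC = 36,440×€32.30 + (36,440/722.8)×74.1 + (722.8/2)×0.32×€32.30 = €1,184,483.19.
EOQ at €32.01 = 726.1 < 15000, so use break Q=15000: TC = 36,440×€32.01 + (36,440/15000.0)×74.1 + (15000.0/2)×0.32×€32.01 = €1,243,448.41.
Lowest total cost among the candidates is at Q = 722.8.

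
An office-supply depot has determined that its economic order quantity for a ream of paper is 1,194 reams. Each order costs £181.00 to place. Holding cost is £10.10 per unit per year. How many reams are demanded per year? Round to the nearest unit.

D ≈ 39,776 reams per year

Squaring Q* = √(2DS/H) gives Q*² = 2DS/H.
From Q* = √(2DS/H): D = Q*²H / (2S) = 1,194² × 10.1 / (2 × 181) = 39776.032.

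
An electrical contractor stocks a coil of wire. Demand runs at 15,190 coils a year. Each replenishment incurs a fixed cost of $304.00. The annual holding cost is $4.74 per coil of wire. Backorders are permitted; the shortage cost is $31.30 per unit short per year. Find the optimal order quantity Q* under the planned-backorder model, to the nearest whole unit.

Q* ≈ 1,498 coils

With planned backorders, Q* = √(2DS/H) · √((H+B)/B).
√(2DS/H) = √(2 × 15,190 × 304 / 4.74) = 1395.859.
√((H+B)/B) = √((4.74+31.3)/31.3) = 1.0731.
Q* ≈ 1497.827.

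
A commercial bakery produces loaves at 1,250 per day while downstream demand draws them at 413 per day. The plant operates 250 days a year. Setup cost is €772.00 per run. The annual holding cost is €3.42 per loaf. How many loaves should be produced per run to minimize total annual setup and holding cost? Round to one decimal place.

Q* ≈ 8,343.5 loaves

Annual demand D = 413 × 250 = 103,250.
Production build-up factor (1 − d/p) = 1 − 413/1,250 = 0.6696.
Q* = √(2DS / (H(1 − d/p))) = √(2 × 103,250 × 772 / (3.42 × 0.6696)).
= √(159,418,000 / 2.29) ≈ 8343.493.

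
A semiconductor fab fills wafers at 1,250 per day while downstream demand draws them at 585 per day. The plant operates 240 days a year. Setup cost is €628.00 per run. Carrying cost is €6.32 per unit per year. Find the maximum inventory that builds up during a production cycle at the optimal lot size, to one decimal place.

I_max ≈ 3,852.8 wafers

Annual demand D = 585 × 240 = 140,400.
Production build-up factor (1 − d/p) = 1 − 585/1,250 = 0.5320.
Q* = √(2DS / (H(1 − d/p))) = √(2 × 140,400 × 628 / (6.32 × 0.5320)).
= √(176,342,400 / 3.3622) ≈ 7242.092.
Maximum inventory = Q*(1 − d/p) = 7242.092 × 0.5320 ≈ 3852.793.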